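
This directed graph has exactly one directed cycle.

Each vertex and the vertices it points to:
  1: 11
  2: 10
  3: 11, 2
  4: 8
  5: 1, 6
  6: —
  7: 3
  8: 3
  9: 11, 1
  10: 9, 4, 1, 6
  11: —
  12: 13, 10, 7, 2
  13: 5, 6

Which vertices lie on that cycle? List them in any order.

DFS with gray/black marking from 2:
2 gray
  10 gray
    9 gray
      11 gray
      11 black
      1 gray
        1→11: 11 black — skip
      1 black
    9 black
    4 gray
      8 gray
        3 gray
          3→11: 11 black — skip
          3→2: 2 is gray → back edge
Back edge closes the cycle 2 → 10 → 4 → 8 → 3 → 2; its vertices are {2, 3, 4, 8, 10}.

2, 3, 4, 8, 10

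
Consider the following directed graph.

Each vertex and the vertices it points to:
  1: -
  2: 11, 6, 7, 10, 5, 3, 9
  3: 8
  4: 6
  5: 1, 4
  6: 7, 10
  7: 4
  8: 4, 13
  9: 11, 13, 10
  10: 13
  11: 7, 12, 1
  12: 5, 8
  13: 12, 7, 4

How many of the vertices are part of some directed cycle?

8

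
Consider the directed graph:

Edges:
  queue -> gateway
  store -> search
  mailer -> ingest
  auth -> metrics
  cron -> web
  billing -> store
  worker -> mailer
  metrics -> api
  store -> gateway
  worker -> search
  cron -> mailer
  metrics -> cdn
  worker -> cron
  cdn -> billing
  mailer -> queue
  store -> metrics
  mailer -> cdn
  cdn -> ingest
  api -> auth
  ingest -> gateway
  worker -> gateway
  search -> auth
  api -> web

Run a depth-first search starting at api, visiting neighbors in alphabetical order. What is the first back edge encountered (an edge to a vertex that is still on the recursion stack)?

metrics→api

DFS from api (visiting neighbors in alphabetical order); mark gray on enter, black on exit:
api gray
  auth gray
    metrics gray
      metrics→api: api is gray → back edge
First back edge: metrics → api.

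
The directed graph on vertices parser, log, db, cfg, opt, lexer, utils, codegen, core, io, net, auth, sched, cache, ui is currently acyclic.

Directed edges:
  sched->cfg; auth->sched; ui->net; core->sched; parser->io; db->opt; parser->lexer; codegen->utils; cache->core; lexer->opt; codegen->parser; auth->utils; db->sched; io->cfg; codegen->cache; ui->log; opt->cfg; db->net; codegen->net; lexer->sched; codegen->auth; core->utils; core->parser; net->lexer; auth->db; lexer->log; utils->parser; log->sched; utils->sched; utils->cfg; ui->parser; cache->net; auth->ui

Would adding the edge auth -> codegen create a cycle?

Yes

Adding auth→codegen creates a cycle iff codegen can already reach auth.
Path from codegen: codegen → auth.
So codegen → … → auth → codegen is a cycle.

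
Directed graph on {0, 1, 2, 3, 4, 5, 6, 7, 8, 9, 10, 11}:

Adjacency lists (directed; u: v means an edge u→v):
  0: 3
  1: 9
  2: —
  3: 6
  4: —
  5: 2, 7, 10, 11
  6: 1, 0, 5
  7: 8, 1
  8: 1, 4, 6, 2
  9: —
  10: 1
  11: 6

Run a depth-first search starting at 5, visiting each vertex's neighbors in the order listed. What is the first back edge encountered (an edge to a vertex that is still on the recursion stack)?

3→6

DFS from 5 (visiting each vertex's neighbors in the order listed); mark gray on enter, black on exit:
5 gray
  2 gray
  2 black
  7 gray
    8 gray
      1 gray
        9 gray
        9 black
      1 black
      4 gray
      4 black
      6 gray
        6→1: 1 black — skip
        0 gray
          3 gray
            3→6: 6 is gray → back edge
First back edge: 3 → 6.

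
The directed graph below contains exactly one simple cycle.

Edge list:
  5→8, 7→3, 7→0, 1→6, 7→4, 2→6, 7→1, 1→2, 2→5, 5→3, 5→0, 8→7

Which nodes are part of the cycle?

1, 2, 5, 7, 8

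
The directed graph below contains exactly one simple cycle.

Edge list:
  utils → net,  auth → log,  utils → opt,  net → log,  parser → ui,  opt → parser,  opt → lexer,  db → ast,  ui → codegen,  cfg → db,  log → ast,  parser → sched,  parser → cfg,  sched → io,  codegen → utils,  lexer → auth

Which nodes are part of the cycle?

ui, opt, utils, parser, codegen

DFS with gray/black marking from utils:
utils gray
  net gray
    log gray
      ast gray
      ast black
    log black
  net black
  opt gray
    lexer gray
      auth gray
        auth→log: log black — skip
      auth black
    lexer black
    parser gray
      ui gray
        codegen gray
          codegen→utils: utils is gray → back edge
Back edge closes the cycle utils → opt → parser → ui → codegen → utils; its vertices are {ui, opt, utils, parser, codegen}.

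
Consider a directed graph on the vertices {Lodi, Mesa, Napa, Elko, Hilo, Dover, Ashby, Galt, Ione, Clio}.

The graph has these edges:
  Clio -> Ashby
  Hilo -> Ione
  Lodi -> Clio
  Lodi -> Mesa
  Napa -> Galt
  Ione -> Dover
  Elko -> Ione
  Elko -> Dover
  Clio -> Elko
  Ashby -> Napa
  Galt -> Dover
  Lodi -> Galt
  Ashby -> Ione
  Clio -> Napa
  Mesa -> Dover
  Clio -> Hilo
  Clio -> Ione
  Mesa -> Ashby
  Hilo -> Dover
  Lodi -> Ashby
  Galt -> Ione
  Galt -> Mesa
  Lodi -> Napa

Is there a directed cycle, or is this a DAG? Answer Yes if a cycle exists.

Yes

DFS with white/gray/black marking, starting from Elko:
Elko gray
  Ione gray
    Dover gray
    Dover black
  Ione black
  Elko→Dover: Dover black — skip
Elko black
Lodi gray
  Mesa gray
    Mesa→Dover: Dover black — skip
    Ashby gray
      Napa gray
        Galt gray
          Galt→Ione: Ione black — skip
          Galt→Dover: Dover black — skip
          Galt→Mesa: Mesa is gray → back edge
Back edge found, so a cycle exists: Mesa → Ashby → Napa → Galt → Mesa.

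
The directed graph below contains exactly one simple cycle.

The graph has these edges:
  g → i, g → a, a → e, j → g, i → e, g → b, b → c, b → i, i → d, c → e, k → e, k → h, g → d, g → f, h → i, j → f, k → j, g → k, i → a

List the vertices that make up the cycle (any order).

DFS with gray/black marking from k:
k gray
  h gray
    i gray
      e gray
      e black
      d gray
      d black
      a gray
        a→e: e black — skip
      a black
    i black
  h black
  k→e: e black — skip
  j gray
    f gray
    f black
    g gray
      g→a: a black — skip
      g→i: i black — skip
      g→f: f black — skip
      g→d: d black — skip
      g→k: k is gray → back edge
Back edge closes the cycle k → j → g → k; its vertices are {g, j, k}.

g, j, k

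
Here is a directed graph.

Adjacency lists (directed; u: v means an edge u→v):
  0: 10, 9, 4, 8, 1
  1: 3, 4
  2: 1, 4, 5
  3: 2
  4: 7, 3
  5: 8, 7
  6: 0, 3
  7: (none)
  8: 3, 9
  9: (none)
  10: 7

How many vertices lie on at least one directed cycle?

A vertex is on a directed cycle iff it belongs to a strongly connected component of size ≥ 2 (or has a self-loop).
The vertices on cycles are {1, 2, 3, 4, 5, 8} — 6 in total.

6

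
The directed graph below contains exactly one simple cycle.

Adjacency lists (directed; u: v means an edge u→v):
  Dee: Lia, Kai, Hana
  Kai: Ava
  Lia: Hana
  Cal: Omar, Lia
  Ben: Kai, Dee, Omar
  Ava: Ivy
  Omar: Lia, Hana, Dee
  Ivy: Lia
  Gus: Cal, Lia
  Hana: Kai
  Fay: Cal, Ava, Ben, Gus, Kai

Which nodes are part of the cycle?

DFS with gray/black marking from Ava:
Ava gray
  Ivy gray
    Lia gray
      Hana gray
        Kai gray
          Kai→Ava: Ava is gray → back edge
Back edge closes the cycle Ava → Ivy → Lia → Hana → Kai → Ava; its vertices are {Ava, Ivy, Kai, Lia, Hana}.

Ava, Ivy, Kai, Lia, Hana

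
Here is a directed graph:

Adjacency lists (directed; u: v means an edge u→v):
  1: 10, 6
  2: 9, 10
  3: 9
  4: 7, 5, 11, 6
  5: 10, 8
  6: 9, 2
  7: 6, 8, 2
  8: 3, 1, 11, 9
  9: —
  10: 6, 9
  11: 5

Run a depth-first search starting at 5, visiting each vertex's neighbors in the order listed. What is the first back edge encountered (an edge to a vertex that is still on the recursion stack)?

2->10

DFS from 5 (visiting each vertex's neighbors in the order listed); mark gray on enter, black on exit:
5 gray
  10 gray
    6 gray
      9 gray
      9 black
      2 gray
        2→9: 9 black — skip
        2→10: 10 is gray → back edge
First back edge: 2 → 10.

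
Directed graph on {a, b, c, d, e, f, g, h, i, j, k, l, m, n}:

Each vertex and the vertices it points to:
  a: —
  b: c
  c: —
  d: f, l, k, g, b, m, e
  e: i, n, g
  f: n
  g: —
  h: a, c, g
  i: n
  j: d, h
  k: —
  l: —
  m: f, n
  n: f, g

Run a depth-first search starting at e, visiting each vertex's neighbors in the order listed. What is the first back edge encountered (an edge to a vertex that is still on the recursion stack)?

DFS from e (visiting each vertex's neighbors in the order listed); mark gray on enter, black on exit:
e gray
  i gray
    n gray
      f gray
        f→n: n is gray → back edge
First back edge: f → n.

f→n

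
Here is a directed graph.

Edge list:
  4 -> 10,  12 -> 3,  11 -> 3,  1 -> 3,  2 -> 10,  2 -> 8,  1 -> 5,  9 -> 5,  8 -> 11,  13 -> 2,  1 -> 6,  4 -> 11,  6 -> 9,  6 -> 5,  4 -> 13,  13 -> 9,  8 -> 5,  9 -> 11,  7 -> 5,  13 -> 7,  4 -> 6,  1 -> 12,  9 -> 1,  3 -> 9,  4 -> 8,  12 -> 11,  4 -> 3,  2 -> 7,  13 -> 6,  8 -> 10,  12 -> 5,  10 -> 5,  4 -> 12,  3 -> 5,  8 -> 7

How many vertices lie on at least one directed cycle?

6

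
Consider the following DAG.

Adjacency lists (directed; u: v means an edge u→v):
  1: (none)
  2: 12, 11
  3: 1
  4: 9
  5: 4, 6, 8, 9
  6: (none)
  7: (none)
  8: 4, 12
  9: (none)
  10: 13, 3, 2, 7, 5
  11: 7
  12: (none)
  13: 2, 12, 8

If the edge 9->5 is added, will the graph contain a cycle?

Adding 9→5 creates a cycle iff 5 can already reach 9.
Path from 5: 5 → 9.
So 5 → … → 9 → 5 is a cycle.

Yes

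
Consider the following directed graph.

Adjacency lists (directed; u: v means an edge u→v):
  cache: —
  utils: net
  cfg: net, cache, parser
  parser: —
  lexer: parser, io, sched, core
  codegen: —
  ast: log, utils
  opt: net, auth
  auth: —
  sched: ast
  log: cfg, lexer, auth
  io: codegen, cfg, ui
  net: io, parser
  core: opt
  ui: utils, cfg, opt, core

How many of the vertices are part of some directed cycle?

A vertex is on a directed cycle iff it belongs to a strongly connected component of size ≥ 2 (or has a self-loop).
The vertices on cycles are {io, ui, ast, cfg, log, net, opt, core, lexer, sched, utils} — 11 in total.

11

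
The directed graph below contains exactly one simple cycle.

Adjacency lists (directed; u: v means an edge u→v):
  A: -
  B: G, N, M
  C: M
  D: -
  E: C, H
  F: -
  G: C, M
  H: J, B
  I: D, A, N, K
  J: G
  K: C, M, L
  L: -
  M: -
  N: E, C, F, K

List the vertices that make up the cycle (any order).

B, E, H, N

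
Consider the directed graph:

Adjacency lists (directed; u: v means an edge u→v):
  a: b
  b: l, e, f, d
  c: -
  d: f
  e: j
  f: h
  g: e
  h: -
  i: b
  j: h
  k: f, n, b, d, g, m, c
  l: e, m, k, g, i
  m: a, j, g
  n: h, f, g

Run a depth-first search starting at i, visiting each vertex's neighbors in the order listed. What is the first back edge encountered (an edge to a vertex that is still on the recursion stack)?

a→b

DFS from i (visiting each vertex's neighbors in the order listed); mark gray on enter, black on exit:
i gray
  b gray
    l gray
      e gray
        j gray
          h gray
          h black
        j black
      e black
      m gray
        a gray
          a→b: b is gray → back edge
First back edge: a → b.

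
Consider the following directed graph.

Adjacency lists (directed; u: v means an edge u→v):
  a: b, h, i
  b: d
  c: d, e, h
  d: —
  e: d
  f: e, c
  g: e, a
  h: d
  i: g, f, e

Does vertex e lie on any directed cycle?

e lies on a cycle iff there is a path from e back to itself.
Exploring from e, it never reaches itself; equivalently, its strongly connected component is a singleton.

No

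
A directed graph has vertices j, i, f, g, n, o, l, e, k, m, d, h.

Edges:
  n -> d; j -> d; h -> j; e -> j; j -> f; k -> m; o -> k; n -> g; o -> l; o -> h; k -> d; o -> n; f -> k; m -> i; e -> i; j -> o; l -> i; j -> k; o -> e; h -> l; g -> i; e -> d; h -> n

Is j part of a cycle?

Yes

j is on a cycle iff j can reach itself via ≥1 edge.
j → o → h → j — yes.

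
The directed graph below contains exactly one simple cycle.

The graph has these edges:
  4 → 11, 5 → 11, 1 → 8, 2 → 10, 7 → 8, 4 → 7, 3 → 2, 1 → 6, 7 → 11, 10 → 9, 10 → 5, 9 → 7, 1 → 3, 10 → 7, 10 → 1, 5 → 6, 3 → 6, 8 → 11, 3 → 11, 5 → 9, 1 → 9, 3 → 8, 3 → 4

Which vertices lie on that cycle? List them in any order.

1, 2, 3, 10

DFS with gray/black marking from 10:
10 gray
  1 gray
    9 gray
      7 gray
        8 gray
          11 gray
          11 black
        8 black
        7→11: 11 black — skip
      7 black
    9 black
    3 gray
      3→11: 11 black — skip
      3→8: 8 black — skip
      4 gray
        4→11: 11 black — skip
        4→7: 7 black — skip
      4 black
      2 gray
        2→10: 10 is gray → back edge
Back edge closes the cycle 10 → 1 → 3 → 2 → 10; its vertices are {1, 2, 3, 10}.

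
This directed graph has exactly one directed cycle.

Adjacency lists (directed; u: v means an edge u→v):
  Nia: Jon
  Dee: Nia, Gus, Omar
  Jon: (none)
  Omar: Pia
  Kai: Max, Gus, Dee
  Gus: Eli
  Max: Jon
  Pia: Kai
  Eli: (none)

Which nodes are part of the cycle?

DFS with gray/black marking from Kai:
Kai gray
  Max gray
    Jon gray
    Jon black
  Max black
  Gus gray
    Eli gray
    Eli black
  Gus black
  Dee gray
    Nia gray
      Nia→Jon: Jon black — skip
    Nia black
    Dee→Gus: Gus black — skip
    Omar gray
      Pia gray
        Pia→Kai: Kai is gray → back edge
Back edge closes the cycle Kai → Dee → Omar → Pia → Kai; its vertices are {Dee, Kai, Pia, Omar}.

Dee, Kai, Pia, Omar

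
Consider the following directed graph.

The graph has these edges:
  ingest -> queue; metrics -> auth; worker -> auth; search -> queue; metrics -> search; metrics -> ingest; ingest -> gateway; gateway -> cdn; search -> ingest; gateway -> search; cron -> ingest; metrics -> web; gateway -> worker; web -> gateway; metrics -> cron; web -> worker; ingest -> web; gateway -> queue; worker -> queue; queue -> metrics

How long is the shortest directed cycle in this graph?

3

For each vertex v, BFS finds the shortest path from v back to v.
The shortest such closed walk is metrics → ingest → queue → metrics, length 3.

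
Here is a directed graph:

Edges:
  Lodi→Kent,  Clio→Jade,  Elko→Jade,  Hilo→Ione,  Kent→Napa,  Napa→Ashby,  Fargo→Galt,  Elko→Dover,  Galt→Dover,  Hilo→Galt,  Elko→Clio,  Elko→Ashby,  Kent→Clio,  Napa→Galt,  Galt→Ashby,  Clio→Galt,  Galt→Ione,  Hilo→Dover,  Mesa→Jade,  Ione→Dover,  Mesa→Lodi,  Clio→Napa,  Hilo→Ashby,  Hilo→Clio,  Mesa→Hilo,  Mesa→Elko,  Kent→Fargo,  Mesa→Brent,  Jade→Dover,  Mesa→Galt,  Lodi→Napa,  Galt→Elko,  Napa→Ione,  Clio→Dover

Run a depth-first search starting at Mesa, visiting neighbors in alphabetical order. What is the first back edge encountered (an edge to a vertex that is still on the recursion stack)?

DFS from Mesa (visiting neighbors in alphabetical order); mark gray on enter, black on exit:
Mesa gray
  Brent gray
  Brent black
  Elko gray
    Ashby gray
    Ashby black
    Clio gray
      Dover gray
      Dover black
      Galt gray
        Galt→Ashby: Ashby black — skip
        Galt→Dover: Dover black — skip
        Galt→Elko: Elko is gray → back edge
First back edge: Galt → Elko.

Galt->Elko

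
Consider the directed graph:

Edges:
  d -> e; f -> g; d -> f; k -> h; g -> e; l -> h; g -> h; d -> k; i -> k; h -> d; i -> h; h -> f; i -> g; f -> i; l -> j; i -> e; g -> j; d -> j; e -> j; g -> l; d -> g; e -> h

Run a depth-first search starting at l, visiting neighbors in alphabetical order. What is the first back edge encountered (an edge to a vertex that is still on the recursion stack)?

DFS from l (visiting neighbors in alphabetical order); mark gray on enter, black on exit:
l gray
  h gray
    d gray
      e gray
        e→h: h is gray → back edge
First back edge: e → h.

e→h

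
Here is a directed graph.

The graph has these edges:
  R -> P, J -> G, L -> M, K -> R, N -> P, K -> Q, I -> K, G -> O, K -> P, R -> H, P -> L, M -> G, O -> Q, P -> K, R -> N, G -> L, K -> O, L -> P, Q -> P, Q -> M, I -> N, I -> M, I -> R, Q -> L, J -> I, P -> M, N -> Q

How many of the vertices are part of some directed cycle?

A vertex is on a directed cycle iff it belongs to a strongly connected component of size ≥ 2 (or has a self-loop).
The vertices on cycles are {G, K, L, M, N, O, P, Q, R} — 9 in total.

9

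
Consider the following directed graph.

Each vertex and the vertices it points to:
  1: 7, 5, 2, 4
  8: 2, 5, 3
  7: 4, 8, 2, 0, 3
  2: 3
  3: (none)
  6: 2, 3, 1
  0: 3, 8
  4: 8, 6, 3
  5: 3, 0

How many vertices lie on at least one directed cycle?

A vertex is on a directed cycle iff it belongs to a strongly connected component of size ≥ 2 (or has a self-loop).
The vertices on cycles are {0, 1, 4, 5, 6, 7, 8} — 7 in total.

7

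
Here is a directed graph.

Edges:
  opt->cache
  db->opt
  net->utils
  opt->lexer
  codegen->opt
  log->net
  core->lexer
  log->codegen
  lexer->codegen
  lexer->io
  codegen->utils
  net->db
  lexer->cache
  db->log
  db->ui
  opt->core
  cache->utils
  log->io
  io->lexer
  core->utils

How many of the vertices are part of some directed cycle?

A vertex is on a directed cycle iff it belongs to a strongly connected component of size ≥ 2 (or has a self-loop).
The vertices on cycles are {db, io, log, net, opt, core, lexer, codegen} — 8 in total.

8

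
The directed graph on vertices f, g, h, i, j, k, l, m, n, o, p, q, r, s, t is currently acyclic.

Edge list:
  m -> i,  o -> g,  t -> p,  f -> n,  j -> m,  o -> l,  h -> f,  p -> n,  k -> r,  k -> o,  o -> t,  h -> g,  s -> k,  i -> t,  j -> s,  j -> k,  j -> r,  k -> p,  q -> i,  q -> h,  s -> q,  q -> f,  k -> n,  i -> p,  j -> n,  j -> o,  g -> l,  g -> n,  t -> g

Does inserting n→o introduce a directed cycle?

Yes

Adding n→o creates a cycle iff o can already reach n.
Path from o: o → g → n.
So o → … → n → o is a cycle.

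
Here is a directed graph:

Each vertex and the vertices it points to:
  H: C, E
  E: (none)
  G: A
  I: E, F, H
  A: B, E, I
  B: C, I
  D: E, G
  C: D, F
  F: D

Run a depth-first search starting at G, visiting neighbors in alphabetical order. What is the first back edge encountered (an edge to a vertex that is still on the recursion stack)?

D->G

DFS from G (visiting neighbors in alphabetical order); mark gray on enter, black on exit:
G gray
  A gray
    B gray
      C gray
        D gray
          E gray
          E black
          D→G: G is gray → back edge
First back edge: D → G.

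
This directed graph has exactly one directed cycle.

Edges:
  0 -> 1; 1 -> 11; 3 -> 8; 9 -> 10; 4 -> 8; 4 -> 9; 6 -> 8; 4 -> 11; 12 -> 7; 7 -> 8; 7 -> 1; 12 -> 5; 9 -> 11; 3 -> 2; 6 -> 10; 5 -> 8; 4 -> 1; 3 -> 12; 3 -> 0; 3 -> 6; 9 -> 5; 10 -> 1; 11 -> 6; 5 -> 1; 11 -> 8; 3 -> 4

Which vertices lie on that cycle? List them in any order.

1, 6, 10, 11

DFS with gray/black marking from 6:
6 gray
  8 gray
  8 black
  10 gray
    1 gray
      11 gray
        11→6: 6 is gray → back edge
Back edge closes the cycle 6 → 10 → 1 → 11 → 6; its vertices are {1, 6, 10, 11}.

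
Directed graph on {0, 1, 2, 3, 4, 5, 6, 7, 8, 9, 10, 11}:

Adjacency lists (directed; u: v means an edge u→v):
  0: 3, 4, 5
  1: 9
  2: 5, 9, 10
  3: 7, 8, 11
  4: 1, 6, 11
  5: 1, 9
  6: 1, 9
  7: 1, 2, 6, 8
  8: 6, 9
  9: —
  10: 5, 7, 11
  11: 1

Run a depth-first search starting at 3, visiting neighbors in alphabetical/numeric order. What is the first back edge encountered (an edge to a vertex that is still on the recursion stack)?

10→7

DFS from 3 (visiting neighbors in alphabetical/numeric order); mark gray on enter, black on exit:
3 gray
  7 gray
    1 gray
      9 gray
      9 black
    1 black
    2 gray
      5 gray
        5→1: 1 black — skip
        5→9: 9 black — skip
      5 black
      2→9: 9 black — skip
      10 gray
        10→5: 5 black — skip
        10→7: 7 is gray → back edge
First back edge: 10 → 7.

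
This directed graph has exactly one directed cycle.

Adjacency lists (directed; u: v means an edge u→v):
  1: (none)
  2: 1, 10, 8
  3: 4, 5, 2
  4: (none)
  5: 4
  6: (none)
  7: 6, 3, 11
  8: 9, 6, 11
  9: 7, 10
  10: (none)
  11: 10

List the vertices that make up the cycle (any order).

2, 3, 7, 8, 9

DFS with gray/black marking from 7:
7 gray
  6 gray
  6 black
  3 gray
    4 gray
    4 black
    5 gray
      5→4: 4 black — skip
    5 black
    2 gray
      1 gray
      1 black
      10 gray
      10 black
      8 gray
        9 gray
          9→7: 7 is gray → back edge
Back edge closes the cycle 7 → 3 → 2 → 8 → 9 → 7; its vertices are {2, 3, 7, 8, 9}.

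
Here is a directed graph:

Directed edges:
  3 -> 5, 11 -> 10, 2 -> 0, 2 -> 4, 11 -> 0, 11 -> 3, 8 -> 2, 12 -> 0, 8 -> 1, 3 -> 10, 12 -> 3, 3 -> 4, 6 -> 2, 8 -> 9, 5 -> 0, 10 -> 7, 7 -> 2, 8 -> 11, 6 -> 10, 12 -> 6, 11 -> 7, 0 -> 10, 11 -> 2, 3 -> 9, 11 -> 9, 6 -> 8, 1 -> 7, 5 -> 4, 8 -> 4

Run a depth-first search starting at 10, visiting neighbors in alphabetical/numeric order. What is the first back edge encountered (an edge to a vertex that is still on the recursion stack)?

0->10

DFS from 10 (visiting neighbors in alphabetical/numeric order); mark gray on enter, black on exit:
10 gray
  7 gray
    2 gray
      0 gray
        0→10: 10 is gray → back edge
First back edge: 0 → 10.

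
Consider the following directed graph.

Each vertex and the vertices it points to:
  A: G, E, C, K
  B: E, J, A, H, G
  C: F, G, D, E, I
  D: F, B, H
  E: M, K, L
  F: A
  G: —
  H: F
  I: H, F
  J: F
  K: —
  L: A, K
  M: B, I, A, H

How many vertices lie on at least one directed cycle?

11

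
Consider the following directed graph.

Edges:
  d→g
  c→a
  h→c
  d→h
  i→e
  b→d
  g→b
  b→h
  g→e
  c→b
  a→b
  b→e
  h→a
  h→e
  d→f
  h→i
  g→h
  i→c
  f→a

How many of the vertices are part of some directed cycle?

A vertex is on a directed cycle iff it belongs to a strongly connected component of size ≥ 2 (or has a self-loop).
The vertices on cycles are {a, b, c, d, f, g, h, i} — 8 in total.

8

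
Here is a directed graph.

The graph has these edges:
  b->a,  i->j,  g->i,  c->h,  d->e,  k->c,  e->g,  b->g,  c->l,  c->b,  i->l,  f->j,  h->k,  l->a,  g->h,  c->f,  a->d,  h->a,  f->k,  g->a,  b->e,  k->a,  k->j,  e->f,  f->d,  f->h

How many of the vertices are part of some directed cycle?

A vertex is on a directed cycle iff it belongs to a strongly connected component of size ≥ 2 (or has a self-loop).
The vertices on cycles are {a, b, c, d, e, f, g, h, i, k, l} — 11 in total.

11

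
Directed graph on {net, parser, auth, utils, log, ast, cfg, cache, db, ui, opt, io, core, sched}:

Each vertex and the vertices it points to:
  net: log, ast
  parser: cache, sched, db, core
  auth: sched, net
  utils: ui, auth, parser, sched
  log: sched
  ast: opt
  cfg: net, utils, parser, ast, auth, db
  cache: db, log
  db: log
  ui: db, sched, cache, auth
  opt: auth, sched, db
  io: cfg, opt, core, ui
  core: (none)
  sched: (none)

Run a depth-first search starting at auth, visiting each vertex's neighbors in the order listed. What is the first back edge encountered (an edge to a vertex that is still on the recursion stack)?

DFS from auth (visiting each vertex's neighbors in the order listed); mark gray on enter, black on exit:
auth gray
  sched gray
  sched black
  net gray
    log gray
      log→sched: sched black — skip
    log black
    ast gray
      opt gray
        opt→auth: auth is gray → back edge
First back edge: opt → auth.

opt->auth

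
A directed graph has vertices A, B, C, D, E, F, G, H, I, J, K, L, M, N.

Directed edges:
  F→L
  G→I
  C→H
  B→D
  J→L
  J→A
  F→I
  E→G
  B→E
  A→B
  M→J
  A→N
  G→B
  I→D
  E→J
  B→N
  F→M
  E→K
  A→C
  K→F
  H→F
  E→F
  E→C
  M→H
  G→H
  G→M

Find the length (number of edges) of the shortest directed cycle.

3

For each vertex v, BFS finds the shortest path from v back to v.
The shortest such closed walk is E → G → B → E, length 3.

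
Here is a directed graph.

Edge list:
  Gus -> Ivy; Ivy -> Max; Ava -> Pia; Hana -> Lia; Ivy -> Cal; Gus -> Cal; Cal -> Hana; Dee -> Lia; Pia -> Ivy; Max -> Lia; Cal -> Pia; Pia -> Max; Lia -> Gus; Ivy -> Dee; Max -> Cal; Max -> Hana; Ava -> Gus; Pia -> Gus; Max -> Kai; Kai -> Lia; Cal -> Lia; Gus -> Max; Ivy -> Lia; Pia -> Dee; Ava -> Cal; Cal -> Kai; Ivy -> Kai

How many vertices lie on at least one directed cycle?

9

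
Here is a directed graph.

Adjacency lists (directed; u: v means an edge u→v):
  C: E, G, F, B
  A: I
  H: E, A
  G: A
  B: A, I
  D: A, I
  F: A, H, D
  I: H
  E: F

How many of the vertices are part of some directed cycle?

6

A vertex is on a directed cycle iff it belongs to a strongly connected component of size ≥ 2 (or has a self-loop).
The vertices on cycles are {A, D, E, F, H, I} — 6 in total.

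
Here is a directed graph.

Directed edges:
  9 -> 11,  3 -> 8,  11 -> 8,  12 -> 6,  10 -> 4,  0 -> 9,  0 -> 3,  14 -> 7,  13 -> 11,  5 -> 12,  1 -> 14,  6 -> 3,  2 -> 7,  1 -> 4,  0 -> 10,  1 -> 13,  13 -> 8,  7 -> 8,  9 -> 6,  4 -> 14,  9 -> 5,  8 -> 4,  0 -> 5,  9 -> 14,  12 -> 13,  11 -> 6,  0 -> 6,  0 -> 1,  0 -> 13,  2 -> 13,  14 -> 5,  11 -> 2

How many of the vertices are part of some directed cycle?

11

A vertex is on a directed cycle iff it belongs to a strongly connected component of size ≥ 2 (or has a self-loop).
The vertices on cycles are {2, 3, 4, 5, 6, 7, 8, 11, 12, 13, 14} — 11 in total.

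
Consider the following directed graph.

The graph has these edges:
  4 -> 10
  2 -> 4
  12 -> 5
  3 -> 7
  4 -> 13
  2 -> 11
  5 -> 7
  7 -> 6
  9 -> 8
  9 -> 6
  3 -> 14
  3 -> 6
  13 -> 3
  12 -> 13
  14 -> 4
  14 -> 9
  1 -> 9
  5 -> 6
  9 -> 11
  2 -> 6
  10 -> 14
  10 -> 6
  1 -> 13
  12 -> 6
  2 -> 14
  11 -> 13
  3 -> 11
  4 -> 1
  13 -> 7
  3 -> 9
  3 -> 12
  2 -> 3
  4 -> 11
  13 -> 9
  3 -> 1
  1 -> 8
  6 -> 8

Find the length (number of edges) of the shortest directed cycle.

3

For each vertex v, BFS finds the shortest path from v back to v.
The shortest such closed walk is 3 → 12 → 13 → 3, length 3.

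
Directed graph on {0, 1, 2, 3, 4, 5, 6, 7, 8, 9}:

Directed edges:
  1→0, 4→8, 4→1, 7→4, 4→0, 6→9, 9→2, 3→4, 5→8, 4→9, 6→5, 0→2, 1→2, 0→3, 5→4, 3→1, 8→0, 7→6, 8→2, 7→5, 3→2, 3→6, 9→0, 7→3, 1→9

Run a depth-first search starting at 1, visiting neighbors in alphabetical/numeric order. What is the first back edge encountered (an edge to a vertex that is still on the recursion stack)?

DFS from 1 (visiting neighbors in alphabetical/numeric order); mark gray on enter, black on exit:
1 gray
  0 gray
    2 gray
    2 black
    3 gray
      3→1: 1 is gray → back edge
First back edge: 3 → 1.

3->1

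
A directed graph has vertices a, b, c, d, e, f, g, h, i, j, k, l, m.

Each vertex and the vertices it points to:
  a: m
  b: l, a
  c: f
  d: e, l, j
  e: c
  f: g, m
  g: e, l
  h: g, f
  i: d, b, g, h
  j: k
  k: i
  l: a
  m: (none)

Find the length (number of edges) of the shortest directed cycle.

4

For each vertex v, BFS finds the shortest path from v back to v.
The shortest such closed walk is i → d → j → k → i, length 4.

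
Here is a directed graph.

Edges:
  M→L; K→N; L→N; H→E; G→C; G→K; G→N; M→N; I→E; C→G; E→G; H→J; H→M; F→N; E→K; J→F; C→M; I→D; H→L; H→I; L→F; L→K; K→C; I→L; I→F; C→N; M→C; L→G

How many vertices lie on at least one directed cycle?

A vertex is on a directed cycle iff it belongs to a strongly connected component of size ≥ 2 (or has a self-loop).
The vertices on cycles are {C, G, K, L, M} — 5 in total.

5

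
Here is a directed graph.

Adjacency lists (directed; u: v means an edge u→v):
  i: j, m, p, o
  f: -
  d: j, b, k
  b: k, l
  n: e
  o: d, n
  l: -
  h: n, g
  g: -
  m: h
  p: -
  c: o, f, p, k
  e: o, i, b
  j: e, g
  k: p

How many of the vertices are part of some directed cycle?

A vertex is on a directed cycle iff it belongs to a strongly connected component of size ≥ 2 (or has a self-loop).
The vertices on cycles are {d, e, h, i, j, m, n, o} — 8 in total.

8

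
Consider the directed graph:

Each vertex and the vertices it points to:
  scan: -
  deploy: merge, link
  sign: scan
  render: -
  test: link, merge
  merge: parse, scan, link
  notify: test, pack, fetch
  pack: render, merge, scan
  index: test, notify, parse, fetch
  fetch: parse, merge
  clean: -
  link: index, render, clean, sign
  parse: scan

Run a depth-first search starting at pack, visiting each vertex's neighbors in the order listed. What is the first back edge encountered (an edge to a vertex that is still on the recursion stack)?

test->link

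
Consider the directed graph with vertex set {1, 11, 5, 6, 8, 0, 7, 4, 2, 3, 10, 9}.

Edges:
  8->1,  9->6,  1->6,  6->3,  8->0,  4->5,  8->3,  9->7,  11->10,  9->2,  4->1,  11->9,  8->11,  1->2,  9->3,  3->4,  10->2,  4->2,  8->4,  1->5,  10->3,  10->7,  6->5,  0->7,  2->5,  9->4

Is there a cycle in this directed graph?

Yes

DFS with white/gray/black marking, starting from 1:
1 gray
  2 gray
    5 gray
    5 black
  2 black
  6 gray
    3 gray
      4 gray
        4→2: 2 black — skip
        4→1: 1 is gray → back edge
Back edge found, so a cycle exists: 1 → 6 → 3 → 4 → 1.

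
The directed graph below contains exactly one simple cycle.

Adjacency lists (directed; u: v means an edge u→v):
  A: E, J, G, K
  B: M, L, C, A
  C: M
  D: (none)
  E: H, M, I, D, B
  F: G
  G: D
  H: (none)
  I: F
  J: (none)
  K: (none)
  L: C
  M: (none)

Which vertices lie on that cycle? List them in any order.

A, B, E

DFS with gray/black marking from B:
B gray
  M gray
  M black
  L gray
    C gray
      C→M: M black — skip
    C black
  L black
  B→C: C black — skip
  A gray
    E gray
      H gray
      H black
      E→M: M black — skip
      I gray
        F gray
          G gray
            D gray
            D black
          G black
        F black
      I black
      E→D: D black — skip
      E→B: B is gray → back edge
Back edge closes the cycle B → A → E → B; its vertices are {A, B, E}.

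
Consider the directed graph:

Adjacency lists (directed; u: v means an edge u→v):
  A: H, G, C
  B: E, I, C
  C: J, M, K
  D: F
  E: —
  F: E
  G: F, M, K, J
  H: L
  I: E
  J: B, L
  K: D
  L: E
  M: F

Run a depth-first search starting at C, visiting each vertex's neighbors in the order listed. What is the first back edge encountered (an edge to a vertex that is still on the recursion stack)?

DFS from C (visiting each vertex's neighbors in the order listed); mark gray on enter, black on exit:
C gray
  J gray
    B gray
      E gray
      E black
      I gray
        I→E: E black — skip
      I black
      B→C: C is gray → back edge
First back edge: B → C.

B->C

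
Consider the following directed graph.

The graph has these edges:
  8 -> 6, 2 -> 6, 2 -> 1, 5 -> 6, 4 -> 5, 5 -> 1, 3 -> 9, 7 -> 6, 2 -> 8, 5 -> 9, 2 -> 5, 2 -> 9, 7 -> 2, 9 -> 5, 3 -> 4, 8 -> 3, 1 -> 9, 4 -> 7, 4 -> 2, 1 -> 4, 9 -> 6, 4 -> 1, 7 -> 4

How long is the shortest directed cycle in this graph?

2

For each vertex v, BFS finds the shortest path from v back to v.
The shortest such closed walk is 4 → 1 → 4, length 2.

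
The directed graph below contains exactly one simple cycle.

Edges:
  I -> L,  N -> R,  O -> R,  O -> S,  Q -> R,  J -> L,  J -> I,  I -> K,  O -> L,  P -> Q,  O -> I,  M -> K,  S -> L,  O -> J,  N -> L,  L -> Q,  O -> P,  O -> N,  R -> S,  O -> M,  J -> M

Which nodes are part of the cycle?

L, Q, R, S

DFS with gray/black marking from S:
S gray
  L gray
    Q gray
      R gray
        R→S: S is gray → back edge
Back edge closes the cycle S → L → Q → R → S; its vertices are {L, Q, R, S}.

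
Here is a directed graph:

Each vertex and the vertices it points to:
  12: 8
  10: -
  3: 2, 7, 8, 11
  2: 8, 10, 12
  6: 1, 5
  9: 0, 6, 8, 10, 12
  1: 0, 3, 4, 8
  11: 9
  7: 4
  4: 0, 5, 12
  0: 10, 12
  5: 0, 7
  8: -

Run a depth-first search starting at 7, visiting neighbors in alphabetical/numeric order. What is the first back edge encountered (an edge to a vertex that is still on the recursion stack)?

5->7

DFS from 7 (visiting neighbors in alphabetical/numeric order); mark gray on enter, black on exit:
7 gray
  4 gray
    0 gray
      10 gray
      10 black
      12 gray
        8 gray
        8 black
      12 black
    0 black
    5 gray
      5→0: 0 black — skip
      5→7: 7 is gray → back edge
First back edge: 5 → 7.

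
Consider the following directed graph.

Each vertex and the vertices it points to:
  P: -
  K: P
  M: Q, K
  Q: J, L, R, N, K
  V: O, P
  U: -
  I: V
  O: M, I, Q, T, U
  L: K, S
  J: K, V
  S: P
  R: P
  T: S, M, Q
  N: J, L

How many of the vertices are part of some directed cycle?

8

A vertex is on a directed cycle iff it belongs to a strongly connected component of size ≥ 2 (or has a self-loop).
The vertices on cycles are {I, J, M, N, O, Q, T, V} — 8 in total.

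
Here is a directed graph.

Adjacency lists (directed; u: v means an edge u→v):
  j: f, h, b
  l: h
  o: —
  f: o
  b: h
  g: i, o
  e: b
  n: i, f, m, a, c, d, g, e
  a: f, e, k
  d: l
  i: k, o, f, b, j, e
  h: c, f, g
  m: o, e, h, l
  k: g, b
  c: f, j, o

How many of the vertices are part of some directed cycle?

A vertex is on a directed cycle iff it belongs to a strongly connected component of size ≥ 2 (or has a self-loop).
The vertices on cycles are {b, c, e, g, h, i, j, k} — 8 in total.

8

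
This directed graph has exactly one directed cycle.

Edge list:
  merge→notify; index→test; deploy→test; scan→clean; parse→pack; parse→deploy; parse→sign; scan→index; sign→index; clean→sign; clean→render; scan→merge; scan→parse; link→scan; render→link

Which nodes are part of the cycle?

link, scan, clean, render

DFS with gray/black marking from scan:
scan gray
  parse gray
    pack gray
    pack black
    sign gray
      index gray
        test gray
        test black
      index black
    sign black
    deploy gray
      deploy→test: test black — skip
    deploy black
  parse black
  merge gray
    notify gray
    notify black
  merge black
  scan→index: index black — skip
  clean gray
    clean→sign: sign black — skip
    render gray
      link gray
        link→scan: scan is gray → back edge
Back edge closes the cycle scan → clean → render → link → scan; its vertices are {link, scan, clean, render}.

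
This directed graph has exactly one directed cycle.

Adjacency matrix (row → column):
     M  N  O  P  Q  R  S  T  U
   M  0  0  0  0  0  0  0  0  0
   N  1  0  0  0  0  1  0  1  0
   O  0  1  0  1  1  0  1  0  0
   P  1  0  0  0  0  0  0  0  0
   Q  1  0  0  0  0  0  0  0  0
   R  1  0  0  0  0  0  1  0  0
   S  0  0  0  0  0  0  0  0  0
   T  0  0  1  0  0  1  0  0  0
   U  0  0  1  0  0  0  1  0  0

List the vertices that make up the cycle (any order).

N, O, T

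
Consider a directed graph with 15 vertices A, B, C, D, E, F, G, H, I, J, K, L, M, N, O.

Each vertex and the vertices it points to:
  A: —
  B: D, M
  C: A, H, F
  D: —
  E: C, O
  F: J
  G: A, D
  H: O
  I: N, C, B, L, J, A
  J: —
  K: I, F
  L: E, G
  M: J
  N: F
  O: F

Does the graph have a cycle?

DFS with white/gray/black marking, starting from O:
O gray
  F gray
    J gray
    J black
  F black
O black
A gray
A black
B gray
  D gray
  D black
  M gray
    M→J: J black — skip
  M black
B black
C gray
  C→A: A black — skip
  H gray
    H→O: O black — skip
  H black
  C→F: F black — skip
C black
E gray
  E→C: C black — skip
  E→O: O black — skip
E black
G gray
  G→A: A black — skip
  G→D: D black — skip
G black
I gray
  N gray
    N→F: F black — skip
  N black
  I→C: C black — skip
  I→B: B black — skip
  L gray
    L→E: E black — skip
    L→G: G black — skip
  L black
  I→J: J black — skip
  I→A: A black — skip
I black
K gray
  K→I: I black — skip
  K→F: F black — skip
K black
Every edge goes to a white or black vertex — no back edge, so the graph is acyclic.

No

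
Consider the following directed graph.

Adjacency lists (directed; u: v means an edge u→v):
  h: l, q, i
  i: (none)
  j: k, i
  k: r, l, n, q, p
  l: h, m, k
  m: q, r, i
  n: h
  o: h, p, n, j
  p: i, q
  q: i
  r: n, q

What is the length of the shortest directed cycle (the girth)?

2

For each vertex v, BFS finds the shortest path from v back to v.
The shortest such closed walk is h → l → h, length 2.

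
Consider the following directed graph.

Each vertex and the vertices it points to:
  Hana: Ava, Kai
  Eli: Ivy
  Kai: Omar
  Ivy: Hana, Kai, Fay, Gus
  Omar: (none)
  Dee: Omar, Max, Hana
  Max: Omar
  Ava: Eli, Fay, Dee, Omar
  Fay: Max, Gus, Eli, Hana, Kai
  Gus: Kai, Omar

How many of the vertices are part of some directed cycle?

A vertex is on a directed cycle iff it belongs to a strongly connected component of size ≥ 2 (or has a self-loop).
The vertices on cycles are {Ava, Dee, Eli, Fay, Ivy, Hana} — 6 in total.

6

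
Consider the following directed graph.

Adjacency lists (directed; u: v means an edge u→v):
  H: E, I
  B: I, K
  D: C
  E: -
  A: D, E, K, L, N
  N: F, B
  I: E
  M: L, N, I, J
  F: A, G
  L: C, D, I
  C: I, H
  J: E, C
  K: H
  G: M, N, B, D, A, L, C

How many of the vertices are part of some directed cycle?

A vertex is on a directed cycle iff it belongs to a strongly connected component of size ≥ 2 (or has a self-loop).
The vertices on cycles are {A, F, G, M, N} — 5 in total.

5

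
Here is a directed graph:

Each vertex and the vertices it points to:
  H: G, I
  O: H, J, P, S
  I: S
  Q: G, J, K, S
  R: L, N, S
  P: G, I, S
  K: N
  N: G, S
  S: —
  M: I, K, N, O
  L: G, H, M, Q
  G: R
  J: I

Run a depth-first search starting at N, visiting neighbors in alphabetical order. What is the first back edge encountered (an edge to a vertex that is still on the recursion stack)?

L→G

DFS from N (visiting neighbors in alphabetical order); mark gray on enter, black on exit:
N gray
  G gray
    R gray
      L gray
        L→G: G is gray → back edge
First back edge: L → G.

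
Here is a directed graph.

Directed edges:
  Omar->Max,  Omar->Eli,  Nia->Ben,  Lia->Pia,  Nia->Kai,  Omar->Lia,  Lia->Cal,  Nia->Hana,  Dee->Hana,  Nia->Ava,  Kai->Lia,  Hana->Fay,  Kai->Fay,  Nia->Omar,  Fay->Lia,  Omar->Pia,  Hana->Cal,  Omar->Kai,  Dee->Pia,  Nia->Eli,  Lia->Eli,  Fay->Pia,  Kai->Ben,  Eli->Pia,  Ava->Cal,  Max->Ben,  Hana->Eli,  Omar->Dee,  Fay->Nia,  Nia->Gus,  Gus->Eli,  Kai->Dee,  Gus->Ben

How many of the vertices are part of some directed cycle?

6

A vertex is on a directed cycle iff it belongs to a strongly connected component of size ≥ 2 (or has a self-loop).
The vertices on cycles are {Dee, Fay, Kai, Nia, Hana, Omar} — 6 in total.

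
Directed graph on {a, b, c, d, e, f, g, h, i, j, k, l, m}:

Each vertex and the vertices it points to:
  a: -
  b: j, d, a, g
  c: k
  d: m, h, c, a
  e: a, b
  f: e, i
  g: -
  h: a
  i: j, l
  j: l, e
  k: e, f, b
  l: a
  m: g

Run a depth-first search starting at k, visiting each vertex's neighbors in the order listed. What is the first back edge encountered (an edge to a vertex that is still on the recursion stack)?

DFS from k (visiting each vertex's neighbors in the order listed); mark gray on enter, black on exit:
k gray
  e gray
    a gray
    a black
    b gray
      j gray
        l gray
          l→a: a black — skip
        l black
        j→e: e is gray → back edge
First back edge: j → e.

j→e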